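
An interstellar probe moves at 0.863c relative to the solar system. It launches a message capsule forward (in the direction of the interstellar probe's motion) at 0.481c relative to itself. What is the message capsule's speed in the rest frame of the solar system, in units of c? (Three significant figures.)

0.950c

In units of c, u = (u' + v)/(1 + u'v) with u' = 0.481 and v = 0.863.
Numerator: 0.481 + 0.863 = 1.344. Denominator: 1 + (0.481)(0.863) = 1.415103.
u = 1.344/1.415103 = 0.94975, so the speed is 0.950c.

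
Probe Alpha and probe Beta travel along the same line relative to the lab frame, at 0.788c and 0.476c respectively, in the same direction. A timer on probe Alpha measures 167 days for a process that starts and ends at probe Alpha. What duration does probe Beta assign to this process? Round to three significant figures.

The velocity of probe Alpha relative to probe Beta is (0.788 − 0.476)c / (1 − 0.788×0.476) = 0.49927c; relative speed 0.49927c.
At |u| = 0.49927c, γ = (1 − 0.249271)^(−1/2) = 1.1541.
Probe Alpha's interval is proper; time dilation gives Δt_B = γΔτ = 1.1541 × 167 days = 193 days.

193 days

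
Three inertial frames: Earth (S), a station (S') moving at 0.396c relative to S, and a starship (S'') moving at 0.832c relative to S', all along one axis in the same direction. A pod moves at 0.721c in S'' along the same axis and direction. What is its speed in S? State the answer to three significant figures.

0.987c

First combine the pod and starship (S''→S'): u₁ = (0.721 + 0.832)/(1 + 0.721×0.832) = 1.553/1.599872 = 0.9707.
Then combine with the station (S'→S): u = (0.9707 + 0.396)/(1 + 0.9707×0.396) = 1.3667/1.3843972 = 0.98722.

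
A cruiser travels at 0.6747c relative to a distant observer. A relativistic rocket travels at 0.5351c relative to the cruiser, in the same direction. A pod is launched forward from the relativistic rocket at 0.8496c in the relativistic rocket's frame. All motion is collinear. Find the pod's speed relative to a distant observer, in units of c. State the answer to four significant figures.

0.9905c

Apply u = (u'+v)/(1+u'v) twice. Pod in the cruiser frame: (0.8496+0.5351)/(1+0.8496·0.5351) = 1.3847/1.45462096 = 0.95193c.
That velocity, transformed to the rest frame of a distant observer: (0.95193+0.6747)/(1+0.95193·0.6747) = 1.62663/1.642267171 = 0.99048c.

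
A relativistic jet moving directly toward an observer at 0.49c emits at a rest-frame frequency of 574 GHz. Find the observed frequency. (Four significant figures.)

Relativistic Doppler (source moving toward): f_obs = f_src · √((1+β)/(1−β)).
With β = 0.49: factor = √(1.49/0.51) = 1.7093.
f_obs = 574 × 1.7093 = 981.1 GHz.

981.1 GHz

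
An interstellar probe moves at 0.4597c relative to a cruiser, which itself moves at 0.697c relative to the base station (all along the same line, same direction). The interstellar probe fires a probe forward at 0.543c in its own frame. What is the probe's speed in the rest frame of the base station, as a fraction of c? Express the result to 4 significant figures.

Compose velocities in two stages. Stage 1 (into S'): u₁ = (0.543+0.4597)/(1+0.543×0.4597) = 0.80241.
Stage 2 (into S): u = (0.80241+0.697)/(1+0.80241×0.697) = 0.9616, so the speed is 0.9616c.

0.9616c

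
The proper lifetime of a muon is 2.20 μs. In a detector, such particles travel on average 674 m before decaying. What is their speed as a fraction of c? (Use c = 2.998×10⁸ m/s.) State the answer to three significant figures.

0.715c

Let x = d/(cτ) = 674.0 m / (2.998×10⁸ m/s × 2.200×10^-6 s) = 1.0219. Since d = βγcτ, x = βγ = β/√(1−β²).
Solving: β² = x²/(1+x²) = 1.04428/2.04428 = 0.51083, so β = 0.715.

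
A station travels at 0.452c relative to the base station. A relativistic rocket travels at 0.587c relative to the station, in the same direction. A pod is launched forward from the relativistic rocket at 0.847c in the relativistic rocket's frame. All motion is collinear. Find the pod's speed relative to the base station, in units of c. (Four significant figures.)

Apply u = (u'+v)/(1+u'v) twice. Pod in the station frame: (0.847+0.587)/(1+0.847·0.587) = 1.434/1.497189 = 0.95779c.
That velocity, transformed to the rest frame of the base station: (0.95779+0.452)/(1+0.95779·0.452) = 1.40979/1.43292108 = 0.98386c.

0.9839c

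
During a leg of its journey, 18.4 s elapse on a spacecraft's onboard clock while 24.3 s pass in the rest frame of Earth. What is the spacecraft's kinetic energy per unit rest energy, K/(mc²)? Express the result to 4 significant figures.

From Δt = γΔτ: γ = 24.3/18.4 = 1.32065.
Since K = (γ−1)mc², K/(mc²) = 1.32065 − 1 = 0.3207.

0.3207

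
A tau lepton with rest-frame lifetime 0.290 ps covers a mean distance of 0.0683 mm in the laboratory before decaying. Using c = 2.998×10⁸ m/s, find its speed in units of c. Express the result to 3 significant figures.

0.618c

Lab distance = (lab lifetime)·v = γτ·βc, so βγ = d/(cτ) = 6.830×10^-5/(2.998×10⁸ × 2.900×10^-13) = 0.78558.
With βγ = 0.78558: γ² = 1 + (βγ)² = 1.617136, and β = (βγ)/γ = 0.78558/1.27167 = 0.618.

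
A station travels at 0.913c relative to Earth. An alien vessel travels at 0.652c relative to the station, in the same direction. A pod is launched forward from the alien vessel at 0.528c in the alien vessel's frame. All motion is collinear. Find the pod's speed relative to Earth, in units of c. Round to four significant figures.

0.9941c

Compose velocities in two stages. Stage 1 (into S'): u₁ = (0.528+0.652)/(1+0.528×0.652) = 0.87781.
Stage 2 (into S): u = (0.87781+0.913)/(1+0.87781×0.913) = 0.9941, so the speed is 0.9941c.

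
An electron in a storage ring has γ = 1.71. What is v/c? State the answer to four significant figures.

β = √(1 − 1/γ²) = √(1 − 1/2.9241) = √0.658014 = 0.8112.

0.8112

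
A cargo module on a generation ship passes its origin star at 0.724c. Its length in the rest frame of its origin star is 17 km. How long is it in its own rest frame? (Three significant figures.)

24.6 km

With β = 0.724, γ = 1/√(1 − 0.724²) = 1/√0.475824 = 1.4497.
Proper length: L₀ = γ·L = 1.4497 × 17 = 24.6 km.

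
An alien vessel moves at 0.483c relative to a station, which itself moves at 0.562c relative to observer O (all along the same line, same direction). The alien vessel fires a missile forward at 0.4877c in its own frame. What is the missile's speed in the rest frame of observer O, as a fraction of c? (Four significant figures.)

0.9349c

First combine the missile and alien vessel (S''→S'): u₁ = (0.4877 + 0.483)/(1 + 0.4877×0.483) = 0.9707/1.2355591 = 0.78564.
Then combine with the station (S'→S): u = (0.78564 + 0.562)/(1 + 0.78564×0.562) = 1.34764/1.44152968 = 0.93487.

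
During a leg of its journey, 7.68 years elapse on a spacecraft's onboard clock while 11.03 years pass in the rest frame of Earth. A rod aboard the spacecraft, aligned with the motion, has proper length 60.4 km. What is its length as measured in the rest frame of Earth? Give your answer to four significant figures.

γ = Δt/Δτ = 11.03/7.68 = 1.4362.
The rod contracts by the same γ: 60.4 km / 1.4362 = 42.06 km.

42.06 km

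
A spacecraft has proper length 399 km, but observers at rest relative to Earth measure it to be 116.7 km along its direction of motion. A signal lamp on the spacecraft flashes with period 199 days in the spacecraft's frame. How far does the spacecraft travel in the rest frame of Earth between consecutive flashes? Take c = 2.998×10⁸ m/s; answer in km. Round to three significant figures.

1.69×10^13 km

Length contraction gives γ = L₀/L = 399/116.7 = 3.41902.
β = √(1 − 1/γ²) = 0.95627. Lab-frame period = γτ = 3.41902×199 days = 680.38 days. Distance = βc × γτ = 0.95627 × 2.998×10⁸ m/s × 58784832 s = 1.6853×10^16 m = 1.69×10^13 km.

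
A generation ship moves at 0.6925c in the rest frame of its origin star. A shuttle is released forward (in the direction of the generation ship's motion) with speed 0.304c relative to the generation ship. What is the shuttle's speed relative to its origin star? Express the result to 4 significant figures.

0.8232c

Relativistic velocity addition: u = (u' + v)/(1 + u'v/c²), with u' = 0.304c and v = 0.6925c.
Numerator: 0.304 + 0.6925 = 0.9965. Denominator: 1 + (0.304)(0.6925) = 1.21052.
u = 0.9965/1.21052 = 0.8232, so the speed is 0.8232c.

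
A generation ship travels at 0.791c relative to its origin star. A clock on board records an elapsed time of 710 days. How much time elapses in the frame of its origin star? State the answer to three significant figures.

1160 days

γ = 1/√(1 − β²) = 1/√(1 − 0.625681) = 1/√0.374319 = 1/0.611816 = 1.6345.
The onboard clock measures proper time, so the interval in the rest frame of its origin star is dilated: Δt = γ·Δτ = 1.6345 × 710 days = 1160 days.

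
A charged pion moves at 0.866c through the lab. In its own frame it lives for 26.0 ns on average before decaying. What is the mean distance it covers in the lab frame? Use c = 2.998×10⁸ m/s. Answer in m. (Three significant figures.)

13.5 m

γ = 1/√(1 − β²) = 1/√(1 − 0.749956) = 1/√0.250044 = 1/0.500044 = 1.9998.
Lab-frame lifetime: Δt = γτ = 1.9998 × 26.0 ns = 51.995 ns.
Distance: d = vΔt = 0.866 × 2.998×10⁸ m/s × 5.1995×10^-8 s = 13.5 m.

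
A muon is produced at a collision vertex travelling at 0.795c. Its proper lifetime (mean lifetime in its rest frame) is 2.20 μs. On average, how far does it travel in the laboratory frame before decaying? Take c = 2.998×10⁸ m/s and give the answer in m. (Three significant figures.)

γ = 1/√(1 − β²) = 1/√(1 − 0.632025) = 1/√0.367975 = 1/0.606609 = 1.6485.
Lab-frame lifetime: Δt = γτ = 1.6485 × 2.20 μs = 3.6267 μs.
Distance: d = vΔt = 0.795 × 2.998×10⁸ m/s × 3.6267×10^-6 s = 864 m.

864 m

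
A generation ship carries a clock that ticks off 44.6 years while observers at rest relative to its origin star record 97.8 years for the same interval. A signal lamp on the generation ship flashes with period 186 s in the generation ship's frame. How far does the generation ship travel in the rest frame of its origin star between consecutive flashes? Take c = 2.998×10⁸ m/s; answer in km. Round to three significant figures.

1.09×10^8 km

The time-dilation ratio gives γ = 97.8/44.6 = 2.19283.
β = √(1 − 1/γ²) = 0.88996. Lab-frame period = γτ = 2.19283×186 s = 407.87 s. Distance = βc × γτ = 0.88996 × 2.998×10⁸ m/s × 407.87 s = 1.0882×10^11 m = 1.09×10^8 km.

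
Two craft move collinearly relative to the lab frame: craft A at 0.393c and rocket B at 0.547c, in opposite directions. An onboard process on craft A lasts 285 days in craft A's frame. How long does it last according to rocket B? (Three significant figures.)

Speed of craft A in rocket B's frame: u = (v_A + v_B)/(1 + v_A v_B/c²) = (0.393 + 0.547)/(1 + 0.393×0.547) = 0.94/1.214971 = 0.77368; |u| = 0.77368c.
γ for this relative speed: γ = 1/√(1 − 0.598581) = 1.5783.
Craft A's interval is proper; time dilation gives Δt_B = γΔτ = 1.5783 × 285 days = 450 days.

450 days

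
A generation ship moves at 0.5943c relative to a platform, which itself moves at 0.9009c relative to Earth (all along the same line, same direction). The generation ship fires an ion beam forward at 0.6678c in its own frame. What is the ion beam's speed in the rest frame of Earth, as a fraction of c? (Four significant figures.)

0.9947c

Apply u = (u'+v)/(1+u'v) twice. Ion beam in the platform frame: (0.6678+0.5943)/(1+0.6678·0.5943) = 1.2621/1.39687354 = 0.90352c.
That velocity, transformed to the rest frame of Earth: (0.90352+0.9009)/(1+0.90352·0.9009) = 1.80442/1.813981168 = 0.99473c.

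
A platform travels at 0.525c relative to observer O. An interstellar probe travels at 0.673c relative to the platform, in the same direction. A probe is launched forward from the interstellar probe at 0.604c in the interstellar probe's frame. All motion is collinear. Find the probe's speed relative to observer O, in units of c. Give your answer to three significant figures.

Compose velocities in two stages. Stage 1 (into S'): u₁ = (0.604+0.673)/(1+0.604×0.673) = 0.90793.
Stage 2 (into S): u = (0.90793+0.525)/(1+0.90793×0.525) = 0.97038, so the speed is 0.970c.

0.970c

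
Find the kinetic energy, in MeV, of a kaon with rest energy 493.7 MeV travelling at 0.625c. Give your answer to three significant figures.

139 MeV

γ = 1/√(1 − β²) = 1/√(1 − 0.390625) = 1/√0.609375 = 1.28103.
Kinetic energy: K = (γ − 1)mc² = (1.28103 − 1) × 493.7 MeV = 0.28103 × 493.7 = 139 MeV.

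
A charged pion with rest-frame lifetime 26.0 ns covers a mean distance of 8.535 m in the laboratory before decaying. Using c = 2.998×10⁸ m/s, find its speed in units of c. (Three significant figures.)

0.738c

d = βγcτ ⇒ βγ = d/(cτ) = 8.535 m / (7.7948 m) = 1.095.
β = (βγ)/√(1+(βγ)²) = 1.095/√2.19903 = 0.738.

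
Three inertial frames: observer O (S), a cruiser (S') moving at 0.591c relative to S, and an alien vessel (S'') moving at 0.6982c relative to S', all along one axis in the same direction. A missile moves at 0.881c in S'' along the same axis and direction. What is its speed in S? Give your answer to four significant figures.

Compose velocities in two stages. Stage 1 (into S'): u₁ = (0.881+0.6982)/(1+0.881×0.6982) = 0.97776.
Stage 2 (into S): u = (0.97776+0.591)/(1+0.97776×0.591) = 0.99424, so the speed is 0.9942c.

0.9942c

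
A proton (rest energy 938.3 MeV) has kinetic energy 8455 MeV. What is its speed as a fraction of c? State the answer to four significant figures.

0.9950c

K = (γ−1)mc², so γ = 1 + 8455/938.3 = 10.011.
Then v/c = √(1 − γ⁻²) = √(1 − 0.00997804) = √0.99002196 = 0.9950.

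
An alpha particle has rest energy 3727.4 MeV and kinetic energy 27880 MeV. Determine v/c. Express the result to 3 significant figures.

γ = 1 + K/(mc²) = 1 + 27880/3727.4 = 8.4797.
β = √(1 − 1/γ²) = √(1 − 0.0139072) = √0.9860928 = 0.993.

0.993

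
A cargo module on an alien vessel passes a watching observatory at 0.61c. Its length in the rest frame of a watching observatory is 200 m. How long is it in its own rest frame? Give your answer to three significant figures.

γ = 1/√(1 − β²) = 1/√(1 − 0.3721) = 1/√0.6279 = 1/0.792401 = 1.262.
Proper length: L₀ = γ·L = 1.262 × 200 = 252 m.

252 m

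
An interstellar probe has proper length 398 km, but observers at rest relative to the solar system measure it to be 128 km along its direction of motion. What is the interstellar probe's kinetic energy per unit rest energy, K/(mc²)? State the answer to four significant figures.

From L = L₀/γ: γ = 398/128 = 3.10938.
K/(mc²) = γ − 1 = 3.10938 − 1 = 2.109.

2.109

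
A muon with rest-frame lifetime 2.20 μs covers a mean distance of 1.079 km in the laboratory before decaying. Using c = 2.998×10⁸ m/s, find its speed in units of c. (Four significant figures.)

0.8532c

d = βγcτ ⇒ βγ = d/(cτ) = 1079 m / (659.56 m) = 1.6359.
β = (βγ)/√(1+(βγ)²) = 1.6359/√3.67617 = 0.8532.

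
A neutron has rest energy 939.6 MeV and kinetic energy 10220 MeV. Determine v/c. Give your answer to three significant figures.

0.996

γ = 1 + K/(mc²) = 1 + 10220/939.6 = 11.877.
β = √(1 − 1/γ²) = √(1 − 0.00708902) = √0.99291098 = 0.996.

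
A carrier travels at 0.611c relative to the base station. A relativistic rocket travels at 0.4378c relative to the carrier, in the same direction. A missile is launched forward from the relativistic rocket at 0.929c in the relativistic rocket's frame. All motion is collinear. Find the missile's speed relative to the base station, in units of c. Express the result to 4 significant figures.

0.9931c

First combine the missile and relativistic rocket (S''→S'): u₁ = (0.929 + 0.4378)/(1 + 0.929×0.4378) = 1.3668/1.4067162 = 0.97162.
Then combine with the carrier (S'→S): u = (0.97162 + 0.611)/(1 + 0.97162×0.611) = 1.58262/1.59365982 = 0.99307.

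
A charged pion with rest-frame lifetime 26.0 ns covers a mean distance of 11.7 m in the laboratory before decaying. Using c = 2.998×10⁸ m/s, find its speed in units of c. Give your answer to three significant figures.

d = βγcτ ⇒ βγ = d/(cτ) = 11.70 m / (7.7948 m) = 1.501.
β = (βγ)/√(1+(βγ)²) = 1.501/√3.253 = 0.832.

0.832c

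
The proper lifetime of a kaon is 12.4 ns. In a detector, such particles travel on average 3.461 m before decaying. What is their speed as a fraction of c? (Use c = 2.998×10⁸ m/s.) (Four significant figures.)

0.6814c

d = βγcτ ⇒ βγ = d/(cτ) = 3.461 m / (3.71752 m) = 0.931.
β = (βγ)/√(1+(βγ)²) = 0.931/√1.866761 = 0.6814.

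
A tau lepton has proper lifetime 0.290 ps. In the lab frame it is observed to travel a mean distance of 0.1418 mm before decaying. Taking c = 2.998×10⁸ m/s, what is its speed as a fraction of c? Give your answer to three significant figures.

0.853c

Let x = d/(cτ) = 1.418×10^-4 m / (2.998×10⁸ m/s × 2.900×10^-13 s) = 1.631. Since d = βγcτ, x = βγ = β/√(1−β²).
Solving: β² = x²/(1+x²) = 2.66016/3.66016 = 0.726788, so β = 0.853.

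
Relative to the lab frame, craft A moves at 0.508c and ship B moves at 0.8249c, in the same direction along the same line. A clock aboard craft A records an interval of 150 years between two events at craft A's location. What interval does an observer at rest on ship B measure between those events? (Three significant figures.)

The velocity of craft A relative to ship B is (0.508 − 0.8249)c / (1 − 0.508×0.8249) = −0.54549c; relative speed 0.54549c.
γ for this relative speed: γ = 1/√(1 − 0.297559) = 1.1932.
The clock on craft A records proper time, so ship B measures Δt = γΔτ = 1.1932 × 150 = 179 years.

179 years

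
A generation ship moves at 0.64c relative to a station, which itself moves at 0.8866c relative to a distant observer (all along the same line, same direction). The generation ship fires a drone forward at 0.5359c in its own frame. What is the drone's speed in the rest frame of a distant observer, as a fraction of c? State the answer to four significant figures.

0.9921c

Apply u = (u'+v)/(1+u'v) twice. Drone in the station frame: (0.5359+0.64)/(1+0.5359·0.64) = 1.1759/1.342976 = 0.87559c.
That velocity, transformed to the rest frame of a distant observer: (0.87559+0.8866)/(1+0.87559·0.8866) = 1.76219/1.776298094 = 0.99206c.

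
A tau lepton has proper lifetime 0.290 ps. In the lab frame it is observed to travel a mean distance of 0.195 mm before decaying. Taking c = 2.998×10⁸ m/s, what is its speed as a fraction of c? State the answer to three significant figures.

0.913c

Let x = d/(cτ) = 1.950×10^-4 m / (2.998×10⁸ m/s × 2.900×10^-13 s) = 2.2429. Since d = βγcτ, x = βγ = β/√(1−β²).
Solving: β² = x²/(1+x²) = 5.0306/6.0306 = 0.834179, so β = 0.913.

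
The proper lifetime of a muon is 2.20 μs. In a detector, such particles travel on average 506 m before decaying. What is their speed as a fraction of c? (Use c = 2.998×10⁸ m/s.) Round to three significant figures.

0.609c

Let x = d/(cτ) = 506.0 m / (2.998×10⁸ m/s × 2.200×10^-6 s) = 0.76718. Since d = βγcτ, x = βγ = β/√(1−β²).
Solving: β² = x²/(1+x²) = 0.588565/1.588565 = 0.370501, so β = 0.609.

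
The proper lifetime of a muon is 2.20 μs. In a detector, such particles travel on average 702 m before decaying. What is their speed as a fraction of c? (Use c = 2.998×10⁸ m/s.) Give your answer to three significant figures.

Lab distance = (lab lifetime)·v = γτ·βc, so βγ = d/(cτ) = 702.0/(2.998×10⁸ × 2.200×10^-6) = 1.0643.
With βγ = 1.0643: γ² = 1 + (βγ)² = 2.13273, and β = (βγ)/γ = 1.0643/1.46039 = 0.729.

0.729c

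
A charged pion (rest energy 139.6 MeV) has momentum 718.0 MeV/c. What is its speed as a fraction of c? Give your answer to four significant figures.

0.9816c

pc/(mc²) = 718.0/139.6 = 5.1433 = βγ = β/√(1−β²).
So β² = x²/(1 + x²) with x = 5.1433: x² = 26.4535, β² = 26.4535/27.4535 = 0.963575, β = 0.9816.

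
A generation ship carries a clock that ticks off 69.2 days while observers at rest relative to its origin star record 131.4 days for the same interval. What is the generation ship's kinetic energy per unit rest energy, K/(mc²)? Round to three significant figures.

0.899

γ = Δt/Δτ = 131.4/69.2 = 1.89884.
K/(mc²) = γ − 1 = 1.89884 − 1 = 0.899.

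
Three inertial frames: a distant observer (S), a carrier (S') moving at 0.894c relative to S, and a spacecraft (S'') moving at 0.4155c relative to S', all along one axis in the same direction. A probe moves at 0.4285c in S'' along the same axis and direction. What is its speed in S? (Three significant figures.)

0.982c

Apply u = (u'+v)/(1+u'v) twice. Probe in the carrier frame: (0.4285+0.4155)/(1+0.4285·0.4155) = 0.844/1.17804175 = 0.71644c.
That velocity, transformed to the rest frame of a distant observer: (0.71644+0.894)/(1+0.71644·0.894) = 1.61044/1.64049736 = 0.98168c.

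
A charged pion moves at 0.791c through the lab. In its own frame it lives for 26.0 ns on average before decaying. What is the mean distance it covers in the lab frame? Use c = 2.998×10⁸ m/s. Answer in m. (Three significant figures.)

10.1 m

γ = 1/√(1 − β²) = 1/√(1 − 0.625681) = 1/√0.374319 = 1/0.611816 = 1.6345.
Lab-frame lifetime: Δt = γτ = 1.6345 × 26.0 ns = 42.497 ns.
Distance: d = vΔt = 0.791 × 2.998×10⁸ m/s × 4.2497×10^-8 s = 10.1 m.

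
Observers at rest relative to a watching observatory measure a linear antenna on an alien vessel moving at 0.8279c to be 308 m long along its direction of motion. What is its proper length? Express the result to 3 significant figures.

549 m

Lorentz factor: γ = (1 − 0.68541841)^(−1/2) = 1.7829.
Proper length: L₀ = γ·L = 1.7829 × 308 = 549 m.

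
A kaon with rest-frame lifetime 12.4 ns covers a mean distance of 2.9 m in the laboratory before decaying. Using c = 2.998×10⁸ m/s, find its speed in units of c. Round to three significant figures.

d = βγcτ ⇒ βγ = d/(cτ) = 2.900 m / (3.71752 m) = 0.78009.
β = (βγ)/√(1+(βγ)²) = 0.78009/√1.60854 = 0.615.

0.615c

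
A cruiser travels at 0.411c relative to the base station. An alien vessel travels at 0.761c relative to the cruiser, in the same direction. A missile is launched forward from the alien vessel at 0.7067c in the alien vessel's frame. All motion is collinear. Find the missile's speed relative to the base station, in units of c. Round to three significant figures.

0.981c

Apply u = (u'+v)/(1+u'v) twice. Missile in the cruiser frame: (0.7067+0.761)/(1+0.7067·0.761) = 1.4677/1.5377987 = 0.95442c.
That velocity, transformed to the rest frame of the base station: (0.95442+0.411)/(1+0.95442·0.411) = 1.36542/1.39226662 = 0.98072c.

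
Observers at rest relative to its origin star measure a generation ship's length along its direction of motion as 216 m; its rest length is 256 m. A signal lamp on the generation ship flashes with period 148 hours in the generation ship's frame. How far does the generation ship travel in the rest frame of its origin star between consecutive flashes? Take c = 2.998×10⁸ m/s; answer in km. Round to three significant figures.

From L = L₀/γ: γ = 256/216 = 1.18519.
β = √(1 − 1/γ²) = 0.53674. Lab-frame period = γτ = 1.18519×148 hours = 175.41 hours. Distance = βc × γτ = 0.53674 × 2.998×10⁸ m/s × 631476 s = 1.0161×10^14 m = 1.02×10^11 km.

1.02×10^11 km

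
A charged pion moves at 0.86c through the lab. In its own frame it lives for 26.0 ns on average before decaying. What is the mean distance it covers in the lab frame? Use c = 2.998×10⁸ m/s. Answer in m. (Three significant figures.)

With β = 0.86, γ = 1/√(1 − 0.86²) = 1/√0.2604 = 1.9597.
Lab-frame lifetime: Δt = γτ = 1.9597 × 26.0 ns = 50.952 ns.
Distance: d = vΔt = 0.86 × 2.998×10⁸ m/s × 5.0952×10^-8 s = 13.1 m.

13.1 m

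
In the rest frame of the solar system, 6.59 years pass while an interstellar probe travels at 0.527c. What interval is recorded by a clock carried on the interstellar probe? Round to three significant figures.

5.60 years

β² = 0.277729, so γ = 1/√0.722271 = 1.1767.
The moving clock records proper time: Δτ = Δt/γ = 6.59/1.1767 = 5.60 years.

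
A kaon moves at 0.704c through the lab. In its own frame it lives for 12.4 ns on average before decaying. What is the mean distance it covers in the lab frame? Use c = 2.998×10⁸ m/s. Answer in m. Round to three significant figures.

3.69 m

Lorentz factor: γ = (1 − 0.495616)^(−1/2) = 1.4081.
Lab-frame lifetime: Δt = γτ = 1.4081 × 12.4 ns = 17.46 ns.
Distance: d = vΔt = 0.704 × 2.998×10⁸ m/s × 1.7460×10^-8 s = 3.69 m.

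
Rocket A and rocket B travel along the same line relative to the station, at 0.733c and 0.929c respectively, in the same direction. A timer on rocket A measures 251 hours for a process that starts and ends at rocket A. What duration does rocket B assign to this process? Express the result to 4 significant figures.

318.1 hours

Transform rocket A's velocity into rocket B's frame: (0.733 − 0.929)/(1 − 0.733·0.929) = −0.196/0.319043, so the relative speed is 0.61434c.
γ for this relative speed: γ = 1/√(1 − 0.377414) = 1.2674.
Rocket A's interval is proper; time dilation gives Δt_B = γΔτ = 1.2674 × 251 hours = 318.1 hours.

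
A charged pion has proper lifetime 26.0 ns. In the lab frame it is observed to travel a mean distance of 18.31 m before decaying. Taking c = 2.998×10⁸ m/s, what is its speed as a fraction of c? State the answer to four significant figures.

d = βγcτ ⇒ βγ = d/(cτ) = 18.31 m / (7.7948 m) = 2.349.
β = (βγ)/√(1+(βγ)²) = 2.349/√6.5178 = 0.9201.

0.9201c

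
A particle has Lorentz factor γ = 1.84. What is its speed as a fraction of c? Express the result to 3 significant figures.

β = √(1 − 1/γ²) = √(1 − 1/3.3856) = √0.704631 = 0.839.

0.839c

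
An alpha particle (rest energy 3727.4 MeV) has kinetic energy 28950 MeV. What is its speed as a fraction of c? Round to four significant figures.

0.9935c

γ = 1 + K/(mc²) = 1 + 28950/3727.4 = 8.7668.
β = √(1 − 1/γ²) = √(1 − 0.0130112) = √0.9869888 = 0.9935.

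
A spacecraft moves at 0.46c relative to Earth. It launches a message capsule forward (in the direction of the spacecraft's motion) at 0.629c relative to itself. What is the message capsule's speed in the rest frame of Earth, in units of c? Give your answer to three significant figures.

In units of c, u = (u' + v)/(1 + u'v) with u' = 0.629 and v = 0.46.
Numerator: 0.629 + 0.46 = 1.089. Denominator: 1 + (0.629)(0.46) = 1.28934.
u = 1.089/1.28934 = 0.84462, so the speed is 0.845c.

0.845c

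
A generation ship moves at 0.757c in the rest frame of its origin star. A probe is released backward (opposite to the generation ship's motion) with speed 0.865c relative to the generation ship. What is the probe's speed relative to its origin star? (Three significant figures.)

0.313c

Relativistic velocity addition: u = (u' + v)/(1 + u'v/c²), with u' = −0.865c and v = 0.757c.
Numerator: −0.865 + 0.757 = −0.108. Denominator: 1 + (−0.865)(0.757) = 0.345195.
u = −0.108/0.345195 = −0.31287, so the speed is 0.313c.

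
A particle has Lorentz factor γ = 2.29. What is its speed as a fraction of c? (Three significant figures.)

β = √(1 − 1/γ²) = √(1 − 1/5.2441) = √0.80931 = 0.900.

0.900c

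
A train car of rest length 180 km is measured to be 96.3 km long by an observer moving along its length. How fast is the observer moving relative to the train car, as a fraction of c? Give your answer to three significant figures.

Length contraction gives γ = L₀/L = 180/96.3 = 1.8692.
β = √(1 − 1/γ²) = √0.713788 = 0.845.

0.845c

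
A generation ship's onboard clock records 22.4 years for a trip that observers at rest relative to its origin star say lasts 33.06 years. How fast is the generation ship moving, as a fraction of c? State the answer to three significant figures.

γ = Δt/Δτ = 33.06/22.4 = 1.4759.
β = √(1 − 1/γ²) = √(1 − 0.459078) = √0.540922 = 0.735.

0.735c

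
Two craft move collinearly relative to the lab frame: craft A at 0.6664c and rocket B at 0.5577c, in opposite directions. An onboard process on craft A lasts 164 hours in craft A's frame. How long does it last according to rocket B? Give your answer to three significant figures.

363 hours

Transform craft A's velocity into rocket B's frame: (0.6664 + 0.5577)/(1 + 0.6664·0.5577) = 1.2241/1.37165128, so the relative speed is 0.89243c.
At |u| = 0.89243c, γ = (1 − 0.796431)^(−1/2) = 2.2164.
Craft A's interval is proper; time dilation gives Δt_B = γΔτ = 2.2164 × 164 hours = 363 hours.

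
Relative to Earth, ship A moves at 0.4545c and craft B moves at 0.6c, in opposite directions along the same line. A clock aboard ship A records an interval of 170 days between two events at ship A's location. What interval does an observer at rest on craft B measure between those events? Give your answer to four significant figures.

The velocity of ship A relative to craft B is (0.4545 + 0.6)c / (1 + 0.4545×0.6) = 0.82855c; relative speed 0.82855c.
γ for this relative speed: γ = 1/√(1 − 0.686495) = 1.786.
The clock on ship A records proper time, so craft B measures Δt = γΔτ = 1.786 × 170 = 303.6 days.

303.6 days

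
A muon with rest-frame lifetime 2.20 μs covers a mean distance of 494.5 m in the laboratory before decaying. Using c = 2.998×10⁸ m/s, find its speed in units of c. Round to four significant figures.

0.5999c

Let x = d/(cτ) = 494.5 m / (2.998×10⁸ m/s × 2.200×10^-6 s) = 0.74974. Since d = βγcτ, x = βγ = β/√(1−β²).
Solving: β² = x²/(1+x²) = 0.56211/1.56211 = 0.35984, so β = 0.5999.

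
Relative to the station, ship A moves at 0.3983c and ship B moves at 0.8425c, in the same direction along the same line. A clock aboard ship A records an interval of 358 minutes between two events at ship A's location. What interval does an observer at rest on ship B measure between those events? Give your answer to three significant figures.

Transform ship A's velocity into ship B's frame: (0.3983 − 0.8425)/(1 − 0.3983·0.8425) = −0.4442/0.66443225, so the relative speed is 0.66854c.
At |u| = 0.66854c, γ = (1 − 0.446946)^(−1/2) = 1.3447.
The clock on ship A records proper time, so ship B measures Δt = γΔτ = 1.3447 × 358 = 481 minutes.

481 minutes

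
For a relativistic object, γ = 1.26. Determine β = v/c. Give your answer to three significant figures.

β = √(1 − 1/γ²) = √(1 − 1/1.5876) = √0.370118 = 0.608.

0.608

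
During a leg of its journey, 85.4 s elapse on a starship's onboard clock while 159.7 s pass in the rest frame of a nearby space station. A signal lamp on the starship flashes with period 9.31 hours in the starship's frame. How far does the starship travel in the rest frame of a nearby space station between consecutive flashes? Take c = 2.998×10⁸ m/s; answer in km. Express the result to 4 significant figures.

The time-dilation ratio gives γ = 159.7/85.4 = 1.87002.
β = √(1 − 1/γ²) = 0.84501. Lab-frame period = γτ = 1.87002×9.31 hours = 17.41 hours. Distance = βc × γτ = 0.84501 × 2.998×10⁸ m/s × 62676 s = 1.5878×10^13 m = 1.588×10^10 km.

1.588×10^10 km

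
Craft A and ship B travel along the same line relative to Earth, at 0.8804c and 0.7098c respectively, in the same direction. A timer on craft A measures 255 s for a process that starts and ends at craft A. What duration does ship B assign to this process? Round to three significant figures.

286 s

The velocity of craft A relative to ship B is (0.8804 − 0.7098)c / (1 − 0.8804×0.7098) = 0.45482c; relative speed 0.45482c.
γ for this relative speed: γ = 1/√(1 − 0.206861) = 1.1229.
Craft A's interval is proper; time dilation gives Δt_B = γΔτ = 1.1229 × 255 s = 286 s.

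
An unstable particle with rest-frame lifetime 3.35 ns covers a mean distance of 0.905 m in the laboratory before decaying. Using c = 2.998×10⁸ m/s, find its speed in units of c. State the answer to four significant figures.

Lab distance = (lab lifetime)·v = γτ·βc, so βγ = d/(cτ) = 0.9050/(2.998×10⁸ × 3.350×10^-9) = 0.9011.
With βγ = 0.9011: γ² = 1 + (βγ)² = 1.811981, and β = (βγ)/γ = 0.9011/1.3461 = 0.6694.

0.6694c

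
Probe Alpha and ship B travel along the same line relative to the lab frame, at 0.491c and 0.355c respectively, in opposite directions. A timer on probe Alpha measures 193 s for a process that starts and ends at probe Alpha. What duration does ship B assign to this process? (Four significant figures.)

278.3 s

Speed of probe Alpha in ship B's frame: u = (v_A + v_B)/(1 + v_A v_B/c²) = (0.491 + 0.355)/(1 + 0.491×0.355) = 0.846/1.174305 = 0.72043; |u| = 0.72043c.
At |u| = 0.72043c, γ = (1 − 0.519019)^(−1/2) = 1.4419.
The clock on probe Alpha records proper time, so ship B measures Δt = γΔτ = 1.4419 × 193 = 278.3 s.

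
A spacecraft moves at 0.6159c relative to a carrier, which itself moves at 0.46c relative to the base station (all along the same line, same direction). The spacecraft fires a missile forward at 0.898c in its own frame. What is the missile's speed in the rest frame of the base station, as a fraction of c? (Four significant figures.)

0.9906c

First combine the missile and spacecraft (S''→S'): u₁ = (0.898 + 0.6159)/(1 + 0.898×0.6159) = 1.5139/1.5530782 = 0.97477.
Then combine with the carrier (S'→S): u = (0.97477 + 0.46)/(1 + 0.97477×0.46) = 1.43477/1.4483942 = 0.99059.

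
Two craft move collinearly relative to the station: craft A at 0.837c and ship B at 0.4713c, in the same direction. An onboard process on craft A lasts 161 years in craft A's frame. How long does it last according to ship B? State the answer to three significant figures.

202 years

The velocity of craft A relative to ship B is (0.837 − 0.4713)c / (1 − 0.837×0.4713) = 0.60394c; relative speed 0.60394c.
At |u| = 0.60394c, γ = (1 − 0.364744)^(−1/2) = 1.2547.
Craft A's interval is proper; time dilation gives Δt_B = γΔτ = 1.2547 × 161 years = 202 years.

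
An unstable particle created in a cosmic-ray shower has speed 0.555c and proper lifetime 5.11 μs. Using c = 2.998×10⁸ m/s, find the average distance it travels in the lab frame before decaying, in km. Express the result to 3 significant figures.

1.02 km

With β = 0.555, γ = 1/√(1 − 0.555²) = 1/√0.691975 = 1.2021.
Lab-frame lifetime: Δt = γτ = 1.2021 × 5.11 μs = 6.1427 μs.
Distance: d = vΔt = 0.555 × 2.998×10⁸ m/s × 6.1427×10^-6 s = 1020 m = 1.02 km.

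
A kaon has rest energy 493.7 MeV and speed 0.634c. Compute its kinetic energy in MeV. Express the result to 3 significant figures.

γ = 1/√(1 − β²) = 1/√(1 − 0.401956) = 1/√0.598044 = 1/0.773333 = 1.2931.
Kinetic energy: K = (γ − 1)mc² = (1.2931 − 1) × 493.7 MeV = 0.2931 × 493.7 = 145 MeV.

145 MeV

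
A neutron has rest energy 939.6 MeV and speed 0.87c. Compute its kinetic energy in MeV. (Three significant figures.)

With β = 0.87, γ = 1/√(1 − 0.87²) = 1/√0.2431 = 2.0282.
Kinetic energy: K = (γ − 1)mc² = (2.0282 − 1) × 939.6 MeV = 1.0282 × 939.6 = 966 MeV.

966 MeV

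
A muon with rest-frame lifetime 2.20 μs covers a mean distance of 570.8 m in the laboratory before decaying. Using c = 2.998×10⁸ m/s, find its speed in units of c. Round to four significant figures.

d = βγcτ ⇒ βγ = d/(cτ) = 570.8 m / (659.56 m) = 0.86543.
β = (βγ)/√(1+(βγ)²) = 0.86543/√1.748969 = 0.6544.

0.6544c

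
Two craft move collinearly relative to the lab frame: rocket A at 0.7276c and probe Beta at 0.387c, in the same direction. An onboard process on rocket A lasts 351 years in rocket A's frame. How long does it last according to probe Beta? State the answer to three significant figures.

399 years

The velocity of rocket A relative to probe Beta is (0.7276 − 0.387)c / (1 − 0.7276×0.387) = 0.4741c; relative speed 0.4741c.
γ for this relative speed: γ = 1/√(1 − 0.224771) = 1.1358.
The clock on rocket A records proper time, so probe Beta measures Δt = γΔτ = 1.1358 × 351 = 399 years.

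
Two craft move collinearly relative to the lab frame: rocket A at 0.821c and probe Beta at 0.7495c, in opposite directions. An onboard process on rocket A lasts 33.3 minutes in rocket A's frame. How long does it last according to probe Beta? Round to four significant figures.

142.3 minutes

The velocity of rocket A relative to probe Beta is (0.821 + 0.7495)c / (1 + 0.821×0.7495) = 0.97224c; relative speed 0.97224c.
At |u| = 0.97224c, γ = (1 − 0.945251)^(−1/2) = 4.2738.
The clock on rocket A records proper time, so probe Beta measures Δt = γΔτ = 4.2738 × 33.3 = 142.3 minutes.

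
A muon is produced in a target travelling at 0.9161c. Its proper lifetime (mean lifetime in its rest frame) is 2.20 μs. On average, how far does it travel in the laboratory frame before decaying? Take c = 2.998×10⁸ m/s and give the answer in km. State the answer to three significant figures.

1.51 km

β² = 0.83923921, so γ = 1/√0.16076079 = 2.4941.
Lab-frame lifetime: Δt = γτ = 2.4941 × 2.20 μs = 5.487 μs.
Distance: d = vΔt = 0.9161 × 2.998×10⁸ m/s × 5.4870×10^-6 s = 1510 m = 1.51 km.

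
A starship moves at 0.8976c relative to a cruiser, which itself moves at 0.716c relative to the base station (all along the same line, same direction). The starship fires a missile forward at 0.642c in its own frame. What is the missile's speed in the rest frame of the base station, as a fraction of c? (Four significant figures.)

First combine the missile and starship (S''→S'): u₁ = (0.642 + 0.8976)/(1 + 0.642×0.8976) = 1.5396/1.5762592 = 0.97674.
Then combine with the cruiser (S'→S): u = (0.97674 + 0.716)/(1 + 0.97674×0.716) = 1.69274/1.69934584 = 0.99611.

0.9961c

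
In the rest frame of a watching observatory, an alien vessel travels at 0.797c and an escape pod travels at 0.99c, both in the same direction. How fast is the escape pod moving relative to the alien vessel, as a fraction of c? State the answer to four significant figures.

Transform to the alien vessel's frame: u' = (u − v)/(1 − uv/c²).
u' = (0.99 − 0.797)/(1 − 0.99×0.797) = 0.193/0.21097 = 0.91482.
Speed in the alien vessel's frame: 0.9148c (in the same direction).

0.9148c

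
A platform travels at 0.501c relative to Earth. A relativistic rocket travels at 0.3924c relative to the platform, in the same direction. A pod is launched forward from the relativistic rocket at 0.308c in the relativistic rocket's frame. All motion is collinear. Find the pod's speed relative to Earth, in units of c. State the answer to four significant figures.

0.8574c

Apply u = (u'+v)/(1+u'v) twice. Pod in the platform frame: (0.308+0.3924)/(1+0.308·0.3924) = 0.7004/1.1208592 = 0.62488c.
That velocity, transformed to the rest frame of Earth: (0.62488+0.501)/(1+0.62488·0.501) = 1.12588/1.31306488 = 0.85744c.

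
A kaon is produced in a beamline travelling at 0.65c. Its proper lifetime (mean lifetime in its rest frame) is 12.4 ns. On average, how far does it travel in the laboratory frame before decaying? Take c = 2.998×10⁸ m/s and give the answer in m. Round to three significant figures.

γ = 1/√(1 − β²) = 1/√(1 − 0.4225) = 1/√0.5775 = 1/0.759934 = 1.3159.
Lab-frame lifetime: Δt = γτ = 1.3159 × 12.4 ns = 16.317 ns.
Distance: d = vΔt = 0.65 × 2.998×10⁸ m/s × 1.6317×10^-8 s = 3.18 m.

3.18 m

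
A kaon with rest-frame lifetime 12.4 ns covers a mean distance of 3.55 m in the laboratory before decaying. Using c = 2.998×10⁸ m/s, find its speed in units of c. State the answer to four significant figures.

0.6906c

Let x = d/(cτ) = 3.550 m / (2.998×10⁸ m/s × 1.240×10^-8 s) = 0.95494. Since d = βγcτ, x = βγ = β/√(1−β²).
Solving: β² = x²/(1+x²) = 0.91191/1.91191 = 0.476963, so β = 0.6906.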